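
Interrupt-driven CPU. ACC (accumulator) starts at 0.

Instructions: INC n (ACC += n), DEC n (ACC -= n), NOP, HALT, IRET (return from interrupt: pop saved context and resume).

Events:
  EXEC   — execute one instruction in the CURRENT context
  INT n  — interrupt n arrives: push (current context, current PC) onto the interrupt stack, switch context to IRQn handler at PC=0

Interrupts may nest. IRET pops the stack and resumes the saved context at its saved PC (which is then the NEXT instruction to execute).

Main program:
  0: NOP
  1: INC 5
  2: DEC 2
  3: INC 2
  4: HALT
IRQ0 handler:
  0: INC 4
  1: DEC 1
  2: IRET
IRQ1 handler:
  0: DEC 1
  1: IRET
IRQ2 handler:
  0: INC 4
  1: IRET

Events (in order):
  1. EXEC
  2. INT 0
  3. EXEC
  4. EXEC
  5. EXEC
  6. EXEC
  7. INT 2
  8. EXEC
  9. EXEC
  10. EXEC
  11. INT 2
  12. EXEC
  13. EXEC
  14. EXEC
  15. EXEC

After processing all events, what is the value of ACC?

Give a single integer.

Answer: 16

Derivation:
Event 1 (EXEC): [MAIN] PC=0: NOP
Event 2 (INT 0): INT 0 arrives: push (MAIN, PC=1), enter IRQ0 at PC=0 (depth now 1)
Event 3 (EXEC): [IRQ0] PC=0: INC 4 -> ACC=4
Event 4 (EXEC): [IRQ0] PC=1: DEC 1 -> ACC=3
Event 5 (EXEC): [IRQ0] PC=2: IRET -> resume MAIN at PC=1 (depth now 0)
Event 6 (EXEC): [MAIN] PC=1: INC 5 -> ACC=8
Event 7 (INT 2): INT 2 arrives: push (MAIN, PC=2), enter IRQ2 at PC=0 (depth now 1)
Event 8 (EXEC): [IRQ2] PC=0: INC 4 -> ACC=12
Event 9 (EXEC): [IRQ2] PC=1: IRET -> resume MAIN at PC=2 (depth now 0)
Event 10 (EXEC): [MAIN] PC=2: DEC 2 -> ACC=10
Event 11 (INT 2): INT 2 arrives: push (MAIN, PC=3), enter IRQ2 at PC=0 (depth now 1)
Event 12 (EXEC): [IRQ2] PC=0: INC 4 -> ACC=14
Event 13 (EXEC): [IRQ2] PC=1: IRET -> resume MAIN at PC=3 (depth now 0)
Event 14 (EXEC): [MAIN] PC=3: INC 2 -> ACC=16
Event 15 (EXEC): [MAIN] PC=4: HALT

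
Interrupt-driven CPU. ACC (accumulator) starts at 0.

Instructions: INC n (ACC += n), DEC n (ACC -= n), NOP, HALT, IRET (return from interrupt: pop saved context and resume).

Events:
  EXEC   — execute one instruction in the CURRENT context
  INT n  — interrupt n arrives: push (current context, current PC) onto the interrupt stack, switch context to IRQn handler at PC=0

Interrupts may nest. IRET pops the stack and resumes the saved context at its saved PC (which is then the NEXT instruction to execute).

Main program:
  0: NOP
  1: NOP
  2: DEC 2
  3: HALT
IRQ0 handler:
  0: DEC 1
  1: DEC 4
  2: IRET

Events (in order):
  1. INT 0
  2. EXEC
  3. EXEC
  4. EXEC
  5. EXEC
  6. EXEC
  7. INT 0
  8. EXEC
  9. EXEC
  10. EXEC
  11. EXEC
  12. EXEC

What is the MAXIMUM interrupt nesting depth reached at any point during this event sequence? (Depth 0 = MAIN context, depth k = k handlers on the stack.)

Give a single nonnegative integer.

Event 1 (INT 0): INT 0 arrives: push (MAIN, PC=0), enter IRQ0 at PC=0 (depth now 1) [depth=1]
Event 2 (EXEC): [IRQ0] PC=0: DEC 1 -> ACC=-1 [depth=1]
Event 3 (EXEC): [IRQ0] PC=1: DEC 4 -> ACC=-5 [depth=1]
Event 4 (EXEC): [IRQ0] PC=2: IRET -> resume MAIN at PC=0 (depth now 0) [depth=0]
Event 5 (EXEC): [MAIN] PC=0: NOP [depth=0]
Event 6 (EXEC): [MAIN] PC=1: NOP [depth=0]
Event 7 (INT 0): INT 0 arrives: push (MAIN, PC=2), enter IRQ0 at PC=0 (depth now 1) [depth=1]
Event 8 (EXEC): [IRQ0] PC=0: DEC 1 -> ACC=-6 [depth=1]
Event 9 (EXEC): [IRQ0] PC=1: DEC 4 -> ACC=-10 [depth=1]
Event 10 (EXEC): [IRQ0] PC=2: IRET -> resume MAIN at PC=2 (depth now 0) [depth=0]
Event 11 (EXEC): [MAIN] PC=2: DEC 2 -> ACC=-12 [depth=0]
Event 12 (EXEC): [MAIN] PC=3: HALT [depth=0]
Max depth observed: 1

Answer: 1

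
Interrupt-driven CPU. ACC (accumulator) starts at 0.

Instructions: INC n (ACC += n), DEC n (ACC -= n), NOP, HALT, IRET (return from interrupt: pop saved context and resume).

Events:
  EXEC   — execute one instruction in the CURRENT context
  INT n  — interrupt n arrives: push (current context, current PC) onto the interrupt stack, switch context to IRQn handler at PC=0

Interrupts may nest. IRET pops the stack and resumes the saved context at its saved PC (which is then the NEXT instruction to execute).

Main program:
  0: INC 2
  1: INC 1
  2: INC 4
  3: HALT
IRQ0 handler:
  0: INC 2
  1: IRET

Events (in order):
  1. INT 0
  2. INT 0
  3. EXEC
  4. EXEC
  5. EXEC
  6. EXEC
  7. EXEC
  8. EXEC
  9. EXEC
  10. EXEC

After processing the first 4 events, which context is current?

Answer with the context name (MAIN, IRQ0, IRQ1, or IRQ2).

Event 1 (INT 0): INT 0 arrives: push (MAIN, PC=0), enter IRQ0 at PC=0 (depth now 1)
Event 2 (INT 0): INT 0 arrives: push (IRQ0, PC=0), enter IRQ0 at PC=0 (depth now 2)
Event 3 (EXEC): [IRQ0] PC=0: INC 2 -> ACC=2
Event 4 (EXEC): [IRQ0] PC=1: IRET -> resume IRQ0 at PC=0 (depth now 1)

Answer: IRQ0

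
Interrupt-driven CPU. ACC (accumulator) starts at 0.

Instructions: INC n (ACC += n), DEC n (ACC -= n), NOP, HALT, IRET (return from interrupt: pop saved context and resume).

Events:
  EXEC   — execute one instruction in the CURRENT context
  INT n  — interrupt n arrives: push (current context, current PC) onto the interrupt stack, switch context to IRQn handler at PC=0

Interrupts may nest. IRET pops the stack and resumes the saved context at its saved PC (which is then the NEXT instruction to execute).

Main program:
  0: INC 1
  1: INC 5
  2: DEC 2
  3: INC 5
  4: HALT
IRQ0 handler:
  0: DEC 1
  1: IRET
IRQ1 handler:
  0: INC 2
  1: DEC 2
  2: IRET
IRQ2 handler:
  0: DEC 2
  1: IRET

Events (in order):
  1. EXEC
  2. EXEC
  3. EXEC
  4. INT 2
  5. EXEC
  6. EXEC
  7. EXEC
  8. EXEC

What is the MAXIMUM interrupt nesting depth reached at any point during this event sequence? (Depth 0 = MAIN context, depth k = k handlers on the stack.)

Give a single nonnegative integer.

Event 1 (EXEC): [MAIN] PC=0: INC 1 -> ACC=1 [depth=0]
Event 2 (EXEC): [MAIN] PC=1: INC 5 -> ACC=6 [depth=0]
Event 3 (EXEC): [MAIN] PC=2: DEC 2 -> ACC=4 [depth=0]
Event 4 (INT 2): INT 2 arrives: push (MAIN, PC=3), enter IRQ2 at PC=0 (depth now 1) [depth=1]
Event 5 (EXEC): [IRQ2] PC=0: DEC 2 -> ACC=2 [depth=1]
Event 6 (EXEC): [IRQ2] PC=1: IRET -> resume MAIN at PC=3 (depth now 0) [depth=0]
Event 7 (EXEC): [MAIN] PC=3: INC 5 -> ACC=7 [depth=0]
Event 8 (EXEC): [MAIN] PC=4: HALT [depth=0]
Max depth observed: 1

Answer: 1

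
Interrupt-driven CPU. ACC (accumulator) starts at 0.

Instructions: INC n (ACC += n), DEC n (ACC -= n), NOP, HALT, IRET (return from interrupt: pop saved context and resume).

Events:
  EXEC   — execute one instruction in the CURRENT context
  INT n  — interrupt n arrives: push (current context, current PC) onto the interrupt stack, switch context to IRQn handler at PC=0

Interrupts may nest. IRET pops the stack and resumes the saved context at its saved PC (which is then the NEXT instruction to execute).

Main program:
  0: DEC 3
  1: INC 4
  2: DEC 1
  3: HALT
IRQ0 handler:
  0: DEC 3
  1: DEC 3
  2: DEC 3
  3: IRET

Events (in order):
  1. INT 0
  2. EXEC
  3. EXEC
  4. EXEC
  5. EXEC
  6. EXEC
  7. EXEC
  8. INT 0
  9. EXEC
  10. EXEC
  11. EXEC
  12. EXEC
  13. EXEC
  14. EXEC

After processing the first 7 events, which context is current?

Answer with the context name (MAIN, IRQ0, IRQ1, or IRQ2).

Event 1 (INT 0): INT 0 arrives: push (MAIN, PC=0), enter IRQ0 at PC=0 (depth now 1)
Event 2 (EXEC): [IRQ0] PC=0: DEC 3 -> ACC=-3
Event 3 (EXEC): [IRQ0] PC=1: DEC 3 -> ACC=-6
Event 4 (EXEC): [IRQ0] PC=2: DEC 3 -> ACC=-9
Event 5 (EXEC): [IRQ0] PC=3: IRET -> resume MAIN at PC=0 (depth now 0)
Event 6 (EXEC): [MAIN] PC=0: DEC 3 -> ACC=-12
Event 7 (EXEC): [MAIN] PC=1: INC 4 -> ACC=-8

Answer: MAIN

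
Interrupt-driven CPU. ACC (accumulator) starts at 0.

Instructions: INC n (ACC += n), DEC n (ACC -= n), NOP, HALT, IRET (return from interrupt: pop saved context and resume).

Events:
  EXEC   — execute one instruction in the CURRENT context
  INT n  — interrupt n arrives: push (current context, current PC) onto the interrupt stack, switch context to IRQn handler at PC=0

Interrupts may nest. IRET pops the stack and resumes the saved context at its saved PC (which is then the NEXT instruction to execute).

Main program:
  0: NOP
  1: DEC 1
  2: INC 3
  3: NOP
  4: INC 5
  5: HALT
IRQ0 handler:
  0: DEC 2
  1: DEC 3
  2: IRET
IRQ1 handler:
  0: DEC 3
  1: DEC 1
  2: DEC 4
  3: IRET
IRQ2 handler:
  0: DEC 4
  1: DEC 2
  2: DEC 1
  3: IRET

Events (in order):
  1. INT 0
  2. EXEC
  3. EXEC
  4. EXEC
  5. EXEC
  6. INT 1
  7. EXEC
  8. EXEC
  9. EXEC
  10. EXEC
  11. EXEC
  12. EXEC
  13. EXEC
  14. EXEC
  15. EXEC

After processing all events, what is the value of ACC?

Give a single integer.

Event 1 (INT 0): INT 0 arrives: push (MAIN, PC=0), enter IRQ0 at PC=0 (depth now 1)
Event 2 (EXEC): [IRQ0] PC=0: DEC 2 -> ACC=-2
Event 3 (EXEC): [IRQ0] PC=1: DEC 3 -> ACC=-5
Event 4 (EXEC): [IRQ0] PC=2: IRET -> resume MAIN at PC=0 (depth now 0)
Event 5 (EXEC): [MAIN] PC=0: NOP
Event 6 (INT 1): INT 1 arrives: push (MAIN, PC=1), enter IRQ1 at PC=0 (depth now 1)
Event 7 (EXEC): [IRQ1] PC=0: DEC 3 -> ACC=-8
Event 8 (EXEC): [IRQ1] PC=1: DEC 1 -> ACC=-9
Event 9 (EXEC): [IRQ1] PC=2: DEC 4 -> ACC=-13
Event 10 (EXEC): [IRQ1] PC=3: IRET -> resume MAIN at PC=1 (depth now 0)
Event 11 (EXEC): [MAIN] PC=1: DEC 1 -> ACC=-14
Event 12 (EXEC): [MAIN] PC=2: INC 3 -> ACC=-11
Event 13 (EXEC): [MAIN] PC=3: NOP
Event 14 (EXEC): [MAIN] PC=4: INC 5 -> ACC=-6
Event 15 (EXEC): [MAIN] PC=5: HALT

Answer: -6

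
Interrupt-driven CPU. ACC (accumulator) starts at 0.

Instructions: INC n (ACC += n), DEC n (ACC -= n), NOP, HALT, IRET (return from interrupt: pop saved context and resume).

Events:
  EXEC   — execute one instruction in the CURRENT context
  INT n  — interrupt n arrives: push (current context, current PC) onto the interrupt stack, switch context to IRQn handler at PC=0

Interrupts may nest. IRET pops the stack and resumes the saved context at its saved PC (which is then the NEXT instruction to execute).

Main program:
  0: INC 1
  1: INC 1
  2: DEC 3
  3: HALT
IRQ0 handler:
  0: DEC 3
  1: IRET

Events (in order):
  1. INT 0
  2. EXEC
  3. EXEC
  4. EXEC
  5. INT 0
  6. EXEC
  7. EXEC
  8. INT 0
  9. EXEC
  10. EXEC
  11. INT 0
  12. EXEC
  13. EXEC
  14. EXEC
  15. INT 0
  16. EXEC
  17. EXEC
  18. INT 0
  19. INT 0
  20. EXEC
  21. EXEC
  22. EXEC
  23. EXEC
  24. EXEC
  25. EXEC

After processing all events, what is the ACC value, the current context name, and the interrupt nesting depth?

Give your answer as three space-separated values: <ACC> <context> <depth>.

Answer: -22 MAIN 0

Derivation:
Event 1 (INT 0): INT 0 arrives: push (MAIN, PC=0), enter IRQ0 at PC=0 (depth now 1)
Event 2 (EXEC): [IRQ0] PC=0: DEC 3 -> ACC=-3
Event 3 (EXEC): [IRQ0] PC=1: IRET -> resume MAIN at PC=0 (depth now 0)
Event 4 (EXEC): [MAIN] PC=0: INC 1 -> ACC=-2
Event 5 (INT 0): INT 0 arrives: push (MAIN, PC=1), enter IRQ0 at PC=0 (depth now 1)
Event 6 (EXEC): [IRQ0] PC=0: DEC 3 -> ACC=-5
Event 7 (EXEC): [IRQ0] PC=1: IRET -> resume MAIN at PC=1 (depth now 0)
Event 8 (INT 0): INT 0 arrives: push (MAIN, PC=1), enter IRQ0 at PC=0 (depth now 1)
Event 9 (EXEC): [IRQ0] PC=0: DEC 3 -> ACC=-8
Event 10 (EXEC): [IRQ0] PC=1: IRET -> resume MAIN at PC=1 (depth now 0)
Event 11 (INT 0): INT 0 arrives: push (MAIN, PC=1), enter IRQ0 at PC=0 (depth now 1)
Event 12 (EXEC): [IRQ0] PC=0: DEC 3 -> ACC=-11
Event 13 (EXEC): [IRQ0] PC=1: IRET -> resume MAIN at PC=1 (depth now 0)
Event 14 (EXEC): [MAIN] PC=1: INC 1 -> ACC=-10
Event 15 (INT 0): INT 0 arrives: push (MAIN, PC=2), enter IRQ0 at PC=0 (depth now 1)
Event 16 (EXEC): [IRQ0] PC=0: DEC 3 -> ACC=-13
Event 17 (EXEC): [IRQ0] PC=1: IRET -> resume MAIN at PC=2 (depth now 0)
Event 18 (INT 0): INT 0 arrives: push (MAIN, PC=2), enter IRQ0 at PC=0 (depth now 1)
Event 19 (INT 0): INT 0 arrives: push (IRQ0, PC=0), enter IRQ0 at PC=0 (depth now 2)
Event 20 (EXEC): [IRQ0] PC=0: DEC 3 -> ACC=-16
Event 21 (EXEC): [IRQ0] PC=1: IRET -> resume IRQ0 at PC=0 (depth now 1)
Event 22 (EXEC): [IRQ0] PC=0: DEC 3 -> ACC=-19
Event 23 (EXEC): [IRQ0] PC=1: IRET -> resume MAIN at PC=2 (depth now 0)
Event 24 (EXEC): [MAIN] PC=2: DEC 3 -> ACC=-22
Event 25 (EXEC): [MAIN] PC=3: HALT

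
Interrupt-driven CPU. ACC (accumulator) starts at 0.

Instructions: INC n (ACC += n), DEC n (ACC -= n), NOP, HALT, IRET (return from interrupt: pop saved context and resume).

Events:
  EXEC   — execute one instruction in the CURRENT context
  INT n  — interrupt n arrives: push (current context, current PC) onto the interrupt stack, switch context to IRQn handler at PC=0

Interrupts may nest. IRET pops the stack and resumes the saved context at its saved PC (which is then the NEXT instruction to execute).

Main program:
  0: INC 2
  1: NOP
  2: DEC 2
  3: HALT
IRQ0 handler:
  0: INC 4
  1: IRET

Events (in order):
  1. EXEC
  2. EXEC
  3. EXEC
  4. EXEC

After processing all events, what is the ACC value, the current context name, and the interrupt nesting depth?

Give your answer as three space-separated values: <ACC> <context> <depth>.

Answer: 0 MAIN 0

Derivation:
Event 1 (EXEC): [MAIN] PC=0: INC 2 -> ACC=2
Event 2 (EXEC): [MAIN] PC=1: NOP
Event 3 (EXEC): [MAIN] PC=2: DEC 2 -> ACC=0
Event 4 (EXEC): [MAIN] PC=3: HALT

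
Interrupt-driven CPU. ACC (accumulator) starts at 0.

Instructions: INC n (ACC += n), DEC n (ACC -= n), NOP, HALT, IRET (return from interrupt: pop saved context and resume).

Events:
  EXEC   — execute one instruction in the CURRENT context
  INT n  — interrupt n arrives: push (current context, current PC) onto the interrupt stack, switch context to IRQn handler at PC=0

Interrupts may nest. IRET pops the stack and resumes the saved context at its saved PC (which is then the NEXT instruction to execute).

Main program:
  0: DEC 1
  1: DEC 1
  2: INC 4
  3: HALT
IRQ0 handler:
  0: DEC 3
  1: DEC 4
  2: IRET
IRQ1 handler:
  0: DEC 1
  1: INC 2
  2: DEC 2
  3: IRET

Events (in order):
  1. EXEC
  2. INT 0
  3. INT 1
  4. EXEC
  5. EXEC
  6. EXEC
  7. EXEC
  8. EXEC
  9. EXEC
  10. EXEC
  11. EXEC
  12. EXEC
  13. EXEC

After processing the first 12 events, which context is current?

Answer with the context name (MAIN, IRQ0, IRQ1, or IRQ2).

Answer: MAIN

Derivation:
Event 1 (EXEC): [MAIN] PC=0: DEC 1 -> ACC=-1
Event 2 (INT 0): INT 0 arrives: push (MAIN, PC=1), enter IRQ0 at PC=0 (depth now 1)
Event 3 (INT 1): INT 1 arrives: push (IRQ0, PC=0), enter IRQ1 at PC=0 (depth now 2)
Event 4 (EXEC): [IRQ1] PC=0: DEC 1 -> ACC=-2
Event 5 (EXEC): [IRQ1] PC=1: INC 2 -> ACC=0
Event 6 (EXEC): [IRQ1] PC=2: DEC 2 -> ACC=-2
Event 7 (EXEC): [IRQ1] PC=3: IRET -> resume IRQ0 at PC=0 (depth now 1)
Event 8 (EXEC): [IRQ0] PC=0: DEC 3 -> ACC=-5
Event 9 (EXEC): [IRQ0] PC=1: DEC 4 -> ACC=-9
Event 10 (EXEC): [IRQ0] PC=2: IRET -> resume MAIN at PC=1 (depth now 0)
Event 11 (EXEC): [MAIN] PC=1: DEC 1 -> ACC=-10
Event 12 (EXEC): [MAIN] PC=2: INC 4 -> ACC=-6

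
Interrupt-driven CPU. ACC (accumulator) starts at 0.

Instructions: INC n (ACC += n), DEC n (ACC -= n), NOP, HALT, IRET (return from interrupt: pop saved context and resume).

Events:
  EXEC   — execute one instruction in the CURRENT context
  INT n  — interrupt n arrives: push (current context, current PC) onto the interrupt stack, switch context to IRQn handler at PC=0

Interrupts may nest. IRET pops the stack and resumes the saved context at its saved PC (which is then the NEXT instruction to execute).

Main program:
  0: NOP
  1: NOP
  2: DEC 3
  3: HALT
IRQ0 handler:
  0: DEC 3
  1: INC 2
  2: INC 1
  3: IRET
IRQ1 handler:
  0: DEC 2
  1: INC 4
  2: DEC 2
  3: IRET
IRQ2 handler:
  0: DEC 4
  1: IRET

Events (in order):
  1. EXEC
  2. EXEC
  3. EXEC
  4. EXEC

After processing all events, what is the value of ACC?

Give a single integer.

Event 1 (EXEC): [MAIN] PC=0: NOP
Event 2 (EXEC): [MAIN] PC=1: NOP
Event 3 (EXEC): [MAIN] PC=2: DEC 3 -> ACC=-3
Event 4 (EXEC): [MAIN] PC=3: HALT

Answer: -3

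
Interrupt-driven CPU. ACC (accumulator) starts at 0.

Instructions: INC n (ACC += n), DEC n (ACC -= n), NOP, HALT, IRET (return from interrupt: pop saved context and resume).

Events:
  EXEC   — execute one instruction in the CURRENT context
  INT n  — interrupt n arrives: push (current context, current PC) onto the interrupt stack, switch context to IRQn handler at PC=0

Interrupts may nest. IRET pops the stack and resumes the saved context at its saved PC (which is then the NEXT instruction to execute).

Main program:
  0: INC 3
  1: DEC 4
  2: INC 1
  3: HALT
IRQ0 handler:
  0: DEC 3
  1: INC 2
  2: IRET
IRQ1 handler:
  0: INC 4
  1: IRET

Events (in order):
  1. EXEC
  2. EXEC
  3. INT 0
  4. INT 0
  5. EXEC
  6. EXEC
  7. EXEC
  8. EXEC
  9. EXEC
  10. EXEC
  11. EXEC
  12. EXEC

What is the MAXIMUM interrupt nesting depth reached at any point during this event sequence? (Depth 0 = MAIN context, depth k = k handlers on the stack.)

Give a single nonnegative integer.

Event 1 (EXEC): [MAIN] PC=0: INC 3 -> ACC=3 [depth=0]
Event 2 (EXEC): [MAIN] PC=1: DEC 4 -> ACC=-1 [depth=0]
Event 3 (INT 0): INT 0 arrives: push (MAIN, PC=2), enter IRQ0 at PC=0 (depth now 1) [depth=1]
Event 4 (INT 0): INT 0 arrives: push (IRQ0, PC=0), enter IRQ0 at PC=0 (depth now 2) [depth=2]
Event 5 (EXEC): [IRQ0] PC=0: DEC 3 -> ACC=-4 [depth=2]
Event 6 (EXEC): [IRQ0] PC=1: INC 2 -> ACC=-2 [depth=2]
Event 7 (EXEC): [IRQ0] PC=2: IRET -> resume IRQ0 at PC=0 (depth now 1) [depth=1]
Event 8 (EXEC): [IRQ0] PC=0: DEC 3 -> ACC=-5 [depth=1]
Event 9 (EXEC): [IRQ0] PC=1: INC 2 -> ACC=-3 [depth=1]
Event 10 (EXEC): [IRQ0] PC=2: IRET -> resume MAIN at PC=2 (depth now 0) [depth=0]
Event 11 (EXEC): [MAIN] PC=2: INC 1 -> ACC=-2 [depth=0]
Event 12 (EXEC): [MAIN] PC=3: HALT [depth=0]
Max depth observed: 2

Answer: 2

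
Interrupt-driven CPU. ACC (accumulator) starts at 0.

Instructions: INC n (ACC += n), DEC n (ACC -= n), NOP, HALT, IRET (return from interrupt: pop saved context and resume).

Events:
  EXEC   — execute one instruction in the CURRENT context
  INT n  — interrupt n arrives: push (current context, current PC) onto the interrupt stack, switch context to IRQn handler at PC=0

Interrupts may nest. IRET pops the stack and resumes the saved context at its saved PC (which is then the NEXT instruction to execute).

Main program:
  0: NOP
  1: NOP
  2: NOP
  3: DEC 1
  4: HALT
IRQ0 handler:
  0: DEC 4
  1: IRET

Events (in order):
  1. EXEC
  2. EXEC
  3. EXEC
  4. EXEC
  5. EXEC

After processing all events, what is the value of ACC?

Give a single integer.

Event 1 (EXEC): [MAIN] PC=0: NOP
Event 2 (EXEC): [MAIN] PC=1: NOP
Event 3 (EXEC): [MAIN] PC=2: NOP
Event 4 (EXEC): [MAIN] PC=3: DEC 1 -> ACC=-1
Event 5 (EXEC): [MAIN] PC=4: HALT

Answer: -1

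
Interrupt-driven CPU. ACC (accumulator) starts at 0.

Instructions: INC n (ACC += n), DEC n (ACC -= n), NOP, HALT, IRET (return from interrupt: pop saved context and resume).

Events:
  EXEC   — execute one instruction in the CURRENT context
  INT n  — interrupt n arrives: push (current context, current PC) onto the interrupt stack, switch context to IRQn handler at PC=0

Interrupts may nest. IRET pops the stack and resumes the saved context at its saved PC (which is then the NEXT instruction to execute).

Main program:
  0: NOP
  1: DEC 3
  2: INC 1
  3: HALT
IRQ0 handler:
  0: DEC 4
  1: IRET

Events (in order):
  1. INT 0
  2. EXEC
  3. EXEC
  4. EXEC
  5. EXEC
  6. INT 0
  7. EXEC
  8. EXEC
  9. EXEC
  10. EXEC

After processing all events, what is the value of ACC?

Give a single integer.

Event 1 (INT 0): INT 0 arrives: push (MAIN, PC=0), enter IRQ0 at PC=0 (depth now 1)
Event 2 (EXEC): [IRQ0] PC=0: DEC 4 -> ACC=-4
Event 3 (EXEC): [IRQ0] PC=1: IRET -> resume MAIN at PC=0 (depth now 0)
Event 4 (EXEC): [MAIN] PC=0: NOP
Event 5 (EXEC): [MAIN] PC=1: DEC 3 -> ACC=-7
Event 6 (INT 0): INT 0 arrives: push (MAIN, PC=2), enter IRQ0 at PC=0 (depth now 1)
Event 7 (EXEC): [IRQ0] PC=0: DEC 4 -> ACC=-11
Event 8 (EXEC): [IRQ0] PC=1: IRET -> resume MAIN at PC=2 (depth now 0)
Event 9 (EXEC): [MAIN] PC=2: INC 1 -> ACC=-10
Event 10 (EXEC): [MAIN] PC=3: HALT

Answer: -10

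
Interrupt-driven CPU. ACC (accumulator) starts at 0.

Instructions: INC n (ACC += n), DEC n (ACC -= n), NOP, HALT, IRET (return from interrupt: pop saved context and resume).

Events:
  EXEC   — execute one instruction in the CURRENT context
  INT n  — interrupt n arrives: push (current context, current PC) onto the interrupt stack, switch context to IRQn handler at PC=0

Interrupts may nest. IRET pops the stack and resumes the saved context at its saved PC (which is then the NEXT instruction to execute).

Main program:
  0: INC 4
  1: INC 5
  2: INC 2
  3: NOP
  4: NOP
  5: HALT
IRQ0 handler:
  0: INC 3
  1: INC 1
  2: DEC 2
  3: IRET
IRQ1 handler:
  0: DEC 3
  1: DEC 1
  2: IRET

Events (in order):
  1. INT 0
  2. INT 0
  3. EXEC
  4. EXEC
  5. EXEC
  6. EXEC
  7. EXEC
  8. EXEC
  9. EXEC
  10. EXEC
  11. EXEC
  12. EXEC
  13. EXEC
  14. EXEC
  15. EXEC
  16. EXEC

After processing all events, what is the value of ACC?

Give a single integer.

Event 1 (INT 0): INT 0 arrives: push (MAIN, PC=0), enter IRQ0 at PC=0 (depth now 1)
Event 2 (INT 0): INT 0 arrives: push (IRQ0, PC=0), enter IRQ0 at PC=0 (depth now 2)
Event 3 (EXEC): [IRQ0] PC=0: INC 3 -> ACC=3
Event 4 (EXEC): [IRQ0] PC=1: INC 1 -> ACC=4
Event 5 (EXEC): [IRQ0] PC=2: DEC 2 -> ACC=2
Event 6 (EXEC): [IRQ0] PC=3: IRET -> resume IRQ0 at PC=0 (depth now 1)
Event 7 (EXEC): [IRQ0] PC=0: INC 3 -> ACC=5
Event 8 (EXEC): [IRQ0] PC=1: INC 1 -> ACC=6
Event 9 (EXEC): [IRQ0] PC=2: DEC 2 -> ACC=4
Event 10 (EXEC): [IRQ0] PC=3: IRET -> resume MAIN at PC=0 (depth now 0)
Event 11 (EXEC): [MAIN] PC=0: INC 4 -> ACC=8
Event 12 (EXEC): [MAIN] PC=1: INC 5 -> ACC=13
Event 13 (EXEC): [MAIN] PC=2: INC 2 -> ACC=15
Event 14 (EXEC): [MAIN] PC=3: NOP
Event 15 (EXEC): [MAIN] PC=4: NOP
Event 16 (EXEC): [MAIN] PC=5: HALT

Answer: 15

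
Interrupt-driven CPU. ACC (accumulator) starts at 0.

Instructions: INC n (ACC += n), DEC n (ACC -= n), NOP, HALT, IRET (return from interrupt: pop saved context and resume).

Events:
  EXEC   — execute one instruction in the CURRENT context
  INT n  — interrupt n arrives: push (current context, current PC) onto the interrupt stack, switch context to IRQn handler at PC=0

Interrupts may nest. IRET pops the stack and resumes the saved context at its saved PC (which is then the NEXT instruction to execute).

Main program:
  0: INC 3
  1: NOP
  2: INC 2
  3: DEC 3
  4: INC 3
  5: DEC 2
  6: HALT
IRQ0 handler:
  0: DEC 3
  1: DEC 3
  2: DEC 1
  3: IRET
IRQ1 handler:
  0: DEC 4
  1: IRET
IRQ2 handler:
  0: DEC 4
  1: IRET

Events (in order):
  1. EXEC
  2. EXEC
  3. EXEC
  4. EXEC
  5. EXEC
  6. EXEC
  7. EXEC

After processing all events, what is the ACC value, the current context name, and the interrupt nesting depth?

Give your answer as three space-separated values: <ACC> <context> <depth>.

Event 1 (EXEC): [MAIN] PC=0: INC 3 -> ACC=3
Event 2 (EXEC): [MAIN] PC=1: NOP
Event 3 (EXEC): [MAIN] PC=2: INC 2 -> ACC=5
Event 4 (EXEC): [MAIN] PC=3: DEC 3 -> ACC=2
Event 5 (EXEC): [MAIN] PC=4: INC 3 -> ACC=5
Event 6 (EXEC): [MAIN] PC=5: DEC 2 -> ACC=3
Event 7 (EXEC): [MAIN] PC=6: HALT

Answer: 3 MAIN 0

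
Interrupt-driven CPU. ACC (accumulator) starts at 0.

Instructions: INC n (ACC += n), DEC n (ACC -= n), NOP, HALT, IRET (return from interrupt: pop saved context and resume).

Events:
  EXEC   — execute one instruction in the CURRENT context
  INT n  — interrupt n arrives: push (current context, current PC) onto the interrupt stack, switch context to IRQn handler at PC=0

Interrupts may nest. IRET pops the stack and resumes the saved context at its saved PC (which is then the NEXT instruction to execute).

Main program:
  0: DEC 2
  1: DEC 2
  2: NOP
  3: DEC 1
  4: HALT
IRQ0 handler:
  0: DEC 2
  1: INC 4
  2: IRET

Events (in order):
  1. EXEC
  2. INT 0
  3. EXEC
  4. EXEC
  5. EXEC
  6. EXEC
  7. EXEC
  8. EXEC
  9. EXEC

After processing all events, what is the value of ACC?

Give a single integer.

Answer: -3

Derivation:
Event 1 (EXEC): [MAIN] PC=0: DEC 2 -> ACC=-2
Event 2 (INT 0): INT 0 arrives: push (MAIN, PC=1), enter IRQ0 at PC=0 (depth now 1)
Event 3 (EXEC): [IRQ0] PC=0: DEC 2 -> ACC=-4
Event 4 (EXEC): [IRQ0] PC=1: INC 4 -> ACC=0
Event 5 (EXEC): [IRQ0] PC=2: IRET -> resume MAIN at PC=1 (depth now 0)
Event 6 (EXEC): [MAIN] PC=1: DEC 2 -> ACC=-2
Event 7 (EXEC): [MAIN] PC=2: NOP
Event 8 (EXEC): [MAIN] PC=3: DEC 1 -> ACC=-3
Event 9 (EXEC): [MAIN] PC=4: HALT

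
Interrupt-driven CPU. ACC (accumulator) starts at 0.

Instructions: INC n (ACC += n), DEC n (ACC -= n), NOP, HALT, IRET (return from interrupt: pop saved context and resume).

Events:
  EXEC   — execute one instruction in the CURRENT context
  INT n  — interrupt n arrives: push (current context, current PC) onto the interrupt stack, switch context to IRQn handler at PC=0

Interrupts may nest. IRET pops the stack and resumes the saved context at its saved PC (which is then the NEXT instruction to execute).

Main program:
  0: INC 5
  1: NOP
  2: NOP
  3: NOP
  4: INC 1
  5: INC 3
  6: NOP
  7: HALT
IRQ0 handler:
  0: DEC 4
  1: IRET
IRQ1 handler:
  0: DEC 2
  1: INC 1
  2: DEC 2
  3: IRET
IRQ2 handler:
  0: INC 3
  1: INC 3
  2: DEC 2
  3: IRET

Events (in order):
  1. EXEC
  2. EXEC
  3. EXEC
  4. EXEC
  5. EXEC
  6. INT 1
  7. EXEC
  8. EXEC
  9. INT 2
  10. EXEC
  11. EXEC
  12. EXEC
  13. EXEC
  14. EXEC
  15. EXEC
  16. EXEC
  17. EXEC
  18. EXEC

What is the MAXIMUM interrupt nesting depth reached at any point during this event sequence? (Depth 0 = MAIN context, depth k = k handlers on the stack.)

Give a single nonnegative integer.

Event 1 (EXEC): [MAIN] PC=0: INC 5 -> ACC=5 [depth=0]
Event 2 (EXEC): [MAIN] PC=1: NOP [depth=0]
Event 3 (EXEC): [MAIN] PC=2: NOP [depth=0]
Event 4 (EXEC): [MAIN] PC=3: NOP [depth=0]
Event 5 (EXEC): [MAIN] PC=4: INC 1 -> ACC=6 [depth=0]
Event 6 (INT 1): INT 1 arrives: push (MAIN, PC=5), enter IRQ1 at PC=0 (depth now 1) [depth=1]
Event 7 (EXEC): [IRQ1] PC=0: DEC 2 -> ACC=4 [depth=1]
Event 8 (EXEC): [IRQ1] PC=1: INC 1 -> ACC=5 [depth=1]
Event 9 (INT 2): INT 2 arrives: push (IRQ1, PC=2), enter IRQ2 at PC=0 (depth now 2) [depth=2]
Event 10 (EXEC): [IRQ2] PC=0: INC 3 -> ACC=8 [depth=2]
Event 11 (EXEC): [IRQ2] PC=1: INC 3 -> ACC=11 [depth=2]
Event 12 (EXEC): [IRQ2] PC=2: DEC 2 -> ACC=9 [depth=2]
Event 13 (EXEC): [IRQ2] PC=3: IRET -> resume IRQ1 at PC=2 (depth now 1) [depth=1]
Event 14 (EXEC): [IRQ1] PC=2: DEC 2 -> ACC=7 [depth=1]
Event 15 (EXEC): [IRQ1] PC=3: IRET -> resume MAIN at PC=5 (depth now 0) [depth=0]
Event 16 (EXEC): [MAIN] PC=5: INC 3 -> ACC=10 [depth=0]
Event 17 (EXEC): [MAIN] PC=6: NOP [depth=0]
Event 18 (EXEC): [MAIN] PC=7: HALT [depth=0]
Max depth observed: 2

Answer: 2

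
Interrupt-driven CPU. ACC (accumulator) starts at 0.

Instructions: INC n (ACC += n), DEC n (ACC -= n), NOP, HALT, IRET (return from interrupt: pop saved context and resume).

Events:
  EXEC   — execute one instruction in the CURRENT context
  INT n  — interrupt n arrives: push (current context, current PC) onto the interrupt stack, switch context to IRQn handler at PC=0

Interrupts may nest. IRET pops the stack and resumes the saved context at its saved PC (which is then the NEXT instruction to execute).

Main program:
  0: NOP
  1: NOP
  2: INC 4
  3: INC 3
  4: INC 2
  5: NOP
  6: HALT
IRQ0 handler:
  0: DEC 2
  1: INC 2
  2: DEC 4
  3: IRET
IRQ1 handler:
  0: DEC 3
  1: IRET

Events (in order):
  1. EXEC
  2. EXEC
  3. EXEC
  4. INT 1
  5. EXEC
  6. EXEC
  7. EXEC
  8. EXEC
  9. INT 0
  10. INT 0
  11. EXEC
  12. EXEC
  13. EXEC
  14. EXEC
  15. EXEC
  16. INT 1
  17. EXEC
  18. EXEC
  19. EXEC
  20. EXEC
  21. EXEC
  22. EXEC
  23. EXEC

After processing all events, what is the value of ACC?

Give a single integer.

Event 1 (EXEC): [MAIN] PC=0: NOP
Event 2 (EXEC): [MAIN] PC=1: NOP
Event 3 (EXEC): [MAIN] PC=2: INC 4 -> ACC=4
Event 4 (INT 1): INT 1 arrives: push (MAIN, PC=3), enter IRQ1 at PC=0 (depth now 1)
Event 5 (EXEC): [IRQ1] PC=0: DEC 3 -> ACC=1
Event 6 (EXEC): [IRQ1] PC=1: IRET -> resume MAIN at PC=3 (depth now 0)
Event 7 (EXEC): [MAIN] PC=3: INC 3 -> ACC=4
Event 8 (EXEC): [MAIN] PC=4: INC 2 -> ACC=6
Event 9 (INT 0): INT 0 arrives: push (MAIN, PC=5), enter IRQ0 at PC=0 (depth now 1)
Event 10 (INT 0): INT 0 arrives: push (IRQ0, PC=0), enter IRQ0 at PC=0 (depth now 2)
Event 11 (EXEC): [IRQ0] PC=0: DEC 2 -> ACC=4
Event 12 (EXEC): [IRQ0] PC=1: INC 2 -> ACC=6
Event 13 (EXEC): [IRQ0] PC=2: DEC 4 -> ACC=2
Event 14 (EXEC): [IRQ0] PC=3: IRET -> resume IRQ0 at PC=0 (depth now 1)
Event 15 (EXEC): [IRQ0] PC=0: DEC 2 -> ACC=0
Event 16 (INT 1): INT 1 arrives: push (IRQ0, PC=1), enter IRQ1 at PC=0 (depth now 2)
Event 17 (EXEC): [IRQ1] PC=0: DEC 3 -> ACC=-3
Event 18 (EXEC): [IRQ1] PC=1: IRET -> resume IRQ0 at PC=1 (depth now 1)
Event 19 (EXEC): [IRQ0] PC=1: INC 2 -> ACC=-1
Event 20 (EXEC): [IRQ0] PC=2: DEC 4 -> ACC=-5
Event 21 (EXEC): [IRQ0] PC=3: IRET -> resume MAIN at PC=5 (depth now 0)
Event 22 (EXEC): [MAIN] PC=5: NOP
Event 23 (EXEC): [MAIN] PC=6: HALT

Answer: -5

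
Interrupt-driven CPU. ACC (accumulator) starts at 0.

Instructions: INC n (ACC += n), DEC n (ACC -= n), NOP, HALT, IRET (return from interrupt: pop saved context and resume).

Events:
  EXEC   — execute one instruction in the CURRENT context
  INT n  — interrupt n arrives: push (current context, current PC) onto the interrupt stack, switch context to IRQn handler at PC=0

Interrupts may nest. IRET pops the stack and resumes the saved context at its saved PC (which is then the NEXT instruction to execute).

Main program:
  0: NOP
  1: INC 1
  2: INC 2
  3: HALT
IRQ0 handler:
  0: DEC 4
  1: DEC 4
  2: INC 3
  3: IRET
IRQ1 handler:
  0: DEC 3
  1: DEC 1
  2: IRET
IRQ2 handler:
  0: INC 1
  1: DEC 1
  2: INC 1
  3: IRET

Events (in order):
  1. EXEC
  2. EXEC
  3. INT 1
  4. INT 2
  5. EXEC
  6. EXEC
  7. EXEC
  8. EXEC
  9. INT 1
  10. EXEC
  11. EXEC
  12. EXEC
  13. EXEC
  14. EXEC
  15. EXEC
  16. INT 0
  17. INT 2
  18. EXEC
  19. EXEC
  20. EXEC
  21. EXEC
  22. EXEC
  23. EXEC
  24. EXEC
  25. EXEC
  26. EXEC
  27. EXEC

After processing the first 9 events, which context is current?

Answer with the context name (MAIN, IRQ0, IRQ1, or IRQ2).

Event 1 (EXEC): [MAIN] PC=0: NOP
Event 2 (EXEC): [MAIN] PC=1: INC 1 -> ACC=1
Event 3 (INT 1): INT 1 arrives: push (MAIN, PC=2), enter IRQ1 at PC=0 (depth now 1)
Event 4 (INT 2): INT 2 arrives: push (IRQ1, PC=0), enter IRQ2 at PC=0 (depth now 2)
Event 5 (EXEC): [IRQ2] PC=0: INC 1 -> ACC=2
Event 6 (EXEC): [IRQ2] PC=1: DEC 1 -> ACC=1
Event 7 (EXEC): [IRQ2] PC=2: INC 1 -> ACC=2
Event 8 (EXEC): [IRQ2] PC=3: IRET -> resume IRQ1 at PC=0 (depth now 1)
Event 9 (INT 1): INT 1 arrives: push (IRQ1, PC=0), enter IRQ1 at PC=0 (depth now 2)

Answer: IRQ1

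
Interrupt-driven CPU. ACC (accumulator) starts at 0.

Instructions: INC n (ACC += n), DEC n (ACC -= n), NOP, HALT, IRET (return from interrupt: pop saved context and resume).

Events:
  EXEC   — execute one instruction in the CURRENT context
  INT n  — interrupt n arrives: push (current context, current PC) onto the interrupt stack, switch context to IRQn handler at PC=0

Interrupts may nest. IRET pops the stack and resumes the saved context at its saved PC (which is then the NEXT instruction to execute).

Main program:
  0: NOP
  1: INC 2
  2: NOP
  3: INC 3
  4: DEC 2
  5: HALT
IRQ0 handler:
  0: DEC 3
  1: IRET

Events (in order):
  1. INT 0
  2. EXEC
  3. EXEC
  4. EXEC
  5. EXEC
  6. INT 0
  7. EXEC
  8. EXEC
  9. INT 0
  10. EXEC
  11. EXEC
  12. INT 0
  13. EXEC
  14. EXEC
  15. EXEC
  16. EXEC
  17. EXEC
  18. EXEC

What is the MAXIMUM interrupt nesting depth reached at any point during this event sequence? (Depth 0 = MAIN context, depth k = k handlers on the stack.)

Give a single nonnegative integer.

Event 1 (INT 0): INT 0 arrives: push (MAIN, PC=0), enter IRQ0 at PC=0 (depth now 1) [depth=1]
Event 2 (EXEC): [IRQ0] PC=0: DEC 3 -> ACC=-3 [depth=1]
Event 3 (EXEC): [IRQ0] PC=1: IRET -> resume MAIN at PC=0 (depth now 0) [depth=0]
Event 4 (EXEC): [MAIN] PC=0: NOP [depth=0]
Event 5 (EXEC): [MAIN] PC=1: INC 2 -> ACC=-1 [depth=0]
Event 6 (INT 0): INT 0 arrives: push (MAIN, PC=2), enter IRQ0 at PC=0 (depth now 1) [depth=1]
Event 7 (EXEC): [IRQ0] PC=0: DEC 3 -> ACC=-4 [depth=1]
Event 8 (EXEC): [IRQ0] PC=1: IRET -> resume MAIN at PC=2 (depth now 0) [depth=0]
Event 9 (INT 0): INT 0 arrives: push (MAIN, PC=2), enter IRQ0 at PC=0 (depth now 1) [depth=1]
Event 10 (EXEC): [IRQ0] PC=0: DEC 3 -> ACC=-7 [depth=1]
Event 11 (EXEC): [IRQ0] PC=1: IRET -> resume MAIN at PC=2 (depth now 0) [depth=0]
Event 12 (INT 0): INT 0 arrives: push (MAIN, PC=2), enter IRQ0 at PC=0 (depth now 1) [depth=1]
Event 13 (EXEC): [IRQ0] PC=0: DEC 3 -> ACC=-10 [depth=1]
Event 14 (EXEC): [IRQ0] PC=1: IRET -> resume MAIN at PC=2 (depth now 0) [depth=0]
Event 15 (EXEC): [MAIN] PC=2: NOP [depth=0]
Event 16 (EXEC): [MAIN] PC=3: INC 3 -> ACC=-7 [depth=0]
Event 17 (EXEC): [MAIN] PC=4: DEC 2 -> ACC=-9 [depth=0]
Event 18 (EXEC): [MAIN] PC=5: HALT [depth=0]
Max depth observed: 1

Answer: 1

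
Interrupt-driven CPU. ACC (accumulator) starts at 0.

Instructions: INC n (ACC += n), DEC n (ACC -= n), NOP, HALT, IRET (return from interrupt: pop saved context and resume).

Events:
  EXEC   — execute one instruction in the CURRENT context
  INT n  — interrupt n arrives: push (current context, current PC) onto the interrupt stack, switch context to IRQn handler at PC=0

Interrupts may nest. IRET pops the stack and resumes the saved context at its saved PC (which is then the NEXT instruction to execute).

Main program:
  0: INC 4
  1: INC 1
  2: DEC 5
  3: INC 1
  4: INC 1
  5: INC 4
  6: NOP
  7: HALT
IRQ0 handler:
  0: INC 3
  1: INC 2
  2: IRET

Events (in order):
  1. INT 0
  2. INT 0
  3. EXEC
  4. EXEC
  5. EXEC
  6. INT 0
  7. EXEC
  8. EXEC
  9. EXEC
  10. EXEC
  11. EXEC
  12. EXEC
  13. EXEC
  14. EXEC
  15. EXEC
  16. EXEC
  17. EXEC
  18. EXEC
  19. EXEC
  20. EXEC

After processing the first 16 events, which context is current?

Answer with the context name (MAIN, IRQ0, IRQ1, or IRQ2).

Event 1 (INT 0): INT 0 arrives: push (MAIN, PC=0), enter IRQ0 at PC=0 (depth now 1)
Event 2 (INT 0): INT 0 arrives: push (IRQ0, PC=0), enter IRQ0 at PC=0 (depth now 2)
Event 3 (EXEC): [IRQ0] PC=0: INC 3 -> ACC=3
Event 4 (EXEC): [IRQ0] PC=1: INC 2 -> ACC=5
Event 5 (EXEC): [IRQ0] PC=2: IRET -> resume IRQ0 at PC=0 (depth now 1)
Event 6 (INT 0): INT 0 arrives: push (IRQ0, PC=0), enter IRQ0 at PC=0 (depth now 2)
Event 7 (EXEC): [IRQ0] PC=0: INC 3 -> ACC=8
Event 8 (EXEC): [IRQ0] PC=1: INC 2 -> ACC=10
Event 9 (EXEC): [IRQ0] PC=2: IRET -> resume IRQ0 at PC=0 (depth now 1)
Event 10 (EXEC): [IRQ0] PC=0: INC 3 -> ACC=13
Event 11 (EXEC): [IRQ0] PC=1: INC 2 -> ACC=15
Event 12 (EXEC): [IRQ0] PC=2: IRET -> resume MAIN at PC=0 (depth now 0)
Event 13 (EXEC): [MAIN] PC=0: INC 4 -> ACC=19
Event 14 (EXEC): [MAIN] PC=1: INC 1 -> ACC=20
Event 15 (EXEC): [MAIN] PC=2: DEC 5 -> ACC=15
Event 16 (EXEC): [MAIN] PC=3: INC 1 -> ACC=16

Answer: MAIN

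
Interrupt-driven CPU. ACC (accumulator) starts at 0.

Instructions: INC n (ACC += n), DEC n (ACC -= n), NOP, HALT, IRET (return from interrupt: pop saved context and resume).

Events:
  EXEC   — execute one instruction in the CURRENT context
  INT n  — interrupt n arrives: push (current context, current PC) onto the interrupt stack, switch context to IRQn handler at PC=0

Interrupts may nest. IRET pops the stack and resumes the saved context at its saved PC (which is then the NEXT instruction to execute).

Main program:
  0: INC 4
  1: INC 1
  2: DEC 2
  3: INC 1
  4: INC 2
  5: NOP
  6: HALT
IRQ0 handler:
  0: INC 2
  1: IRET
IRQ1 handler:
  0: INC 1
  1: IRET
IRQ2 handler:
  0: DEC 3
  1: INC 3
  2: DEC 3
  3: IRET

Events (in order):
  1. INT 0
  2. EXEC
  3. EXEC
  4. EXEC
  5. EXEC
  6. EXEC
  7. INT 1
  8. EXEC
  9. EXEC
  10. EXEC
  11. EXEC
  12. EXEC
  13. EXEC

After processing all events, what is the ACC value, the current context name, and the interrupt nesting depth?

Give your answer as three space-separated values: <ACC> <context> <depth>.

Event 1 (INT 0): INT 0 arrives: push (MAIN, PC=0), enter IRQ0 at PC=0 (depth now 1)
Event 2 (EXEC): [IRQ0] PC=0: INC 2 -> ACC=2
Event 3 (EXEC): [IRQ0] PC=1: IRET -> resume MAIN at PC=0 (depth now 0)
Event 4 (EXEC): [MAIN] PC=0: INC 4 -> ACC=6
Event 5 (EXEC): [MAIN] PC=1: INC 1 -> ACC=7
Event 6 (EXEC): [MAIN] PC=2: DEC 2 -> ACC=5
Event 7 (INT 1): INT 1 arrives: push (MAIN, PC=3), enter IRQ1 at PC=0 (depth now 1)
Event 8 (EXEC): [IRQ1] PC=0: INC 1 -> ACC=6
Event 9 (EXEC): [IRQ1] PC=1: IRET -> resume MAIN at PC=3 (depth now 0)
Event 10 (EXEC): [MAIN] PC=3: INC 1 -> ACC=7
Event 11 (EXEC): [MAIN] PC=4: INC 2 -> ACC=9
Event 12 (EXEC): [MAIN] PC=5: NOP
Event 13 (EXEC): [MAIN] PC=6: HALT

Answer: 9 MAIN 0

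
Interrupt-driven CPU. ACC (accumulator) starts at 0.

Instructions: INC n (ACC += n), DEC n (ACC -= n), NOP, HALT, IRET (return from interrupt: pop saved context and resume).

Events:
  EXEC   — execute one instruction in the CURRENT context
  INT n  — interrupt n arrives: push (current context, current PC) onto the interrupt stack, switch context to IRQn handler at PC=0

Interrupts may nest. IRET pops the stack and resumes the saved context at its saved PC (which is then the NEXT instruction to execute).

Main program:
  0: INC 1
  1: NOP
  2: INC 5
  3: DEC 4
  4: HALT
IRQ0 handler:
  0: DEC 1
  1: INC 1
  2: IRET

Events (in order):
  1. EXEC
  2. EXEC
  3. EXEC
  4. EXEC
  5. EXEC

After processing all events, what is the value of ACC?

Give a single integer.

Answer: 2

Derivation:
Event 1 (EXEC): [MAIN] PC=0: INC 1 -> ACC=1
Event 2 (EXEC): [MAIN] PC=1: NOP
Event 3 (EXEC): [MAIN] PC=2: INC 5 -> ACC=6
Event 4 (EXEC): [MAIN] PC=3: DEC 4 -> ACC=2
Event 5 (EXEC): [MAIN] PC=4: HALT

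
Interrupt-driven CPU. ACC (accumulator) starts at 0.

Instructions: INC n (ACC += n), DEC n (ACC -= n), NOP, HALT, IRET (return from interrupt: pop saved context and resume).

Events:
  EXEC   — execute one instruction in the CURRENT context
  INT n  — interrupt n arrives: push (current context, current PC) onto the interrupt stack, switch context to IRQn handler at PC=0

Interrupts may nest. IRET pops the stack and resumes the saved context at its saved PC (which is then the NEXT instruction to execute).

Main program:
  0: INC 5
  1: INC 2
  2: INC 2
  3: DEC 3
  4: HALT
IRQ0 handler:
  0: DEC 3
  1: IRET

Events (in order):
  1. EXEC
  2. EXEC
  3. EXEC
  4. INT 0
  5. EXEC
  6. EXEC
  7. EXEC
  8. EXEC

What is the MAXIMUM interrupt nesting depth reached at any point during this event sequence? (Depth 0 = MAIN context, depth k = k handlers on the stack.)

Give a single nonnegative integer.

Answer: 1

Derivation:
Event 1 (EXEC): [MAIN] PC=0: INC 5 -> ACC=5 [depth=0]
Event 2 (EXEC): [MAIN] PC=1: INC 2 -> ACC=7 [depth=0]
Event 3 (EXEC): [MAIN] PC=2: INC 2 -> ACC=9 [depth=0]
Event 4 (INT 0): INT 0 arrives: push (MAIN, PC=3), enter IRQ0 at PC=0 (depth now 1) [depth=1]
Event 5 (EXEC): [IRQ0] PC=0: DEC 3 -> ACC=6 [depth=1]
Event 6 (EXEC): [IRQ0] PC=1: IRET -> resume MAIN at PC=3 (depth now 0) [depth=0]
Event 7 (EXEC): [MAIN] PC=3: DEC 3 -> ACC=3 [depth=0]
Event 8 (EXEC): [MAIN] PC=4: HALT [depth=0]
Max depth observed: 1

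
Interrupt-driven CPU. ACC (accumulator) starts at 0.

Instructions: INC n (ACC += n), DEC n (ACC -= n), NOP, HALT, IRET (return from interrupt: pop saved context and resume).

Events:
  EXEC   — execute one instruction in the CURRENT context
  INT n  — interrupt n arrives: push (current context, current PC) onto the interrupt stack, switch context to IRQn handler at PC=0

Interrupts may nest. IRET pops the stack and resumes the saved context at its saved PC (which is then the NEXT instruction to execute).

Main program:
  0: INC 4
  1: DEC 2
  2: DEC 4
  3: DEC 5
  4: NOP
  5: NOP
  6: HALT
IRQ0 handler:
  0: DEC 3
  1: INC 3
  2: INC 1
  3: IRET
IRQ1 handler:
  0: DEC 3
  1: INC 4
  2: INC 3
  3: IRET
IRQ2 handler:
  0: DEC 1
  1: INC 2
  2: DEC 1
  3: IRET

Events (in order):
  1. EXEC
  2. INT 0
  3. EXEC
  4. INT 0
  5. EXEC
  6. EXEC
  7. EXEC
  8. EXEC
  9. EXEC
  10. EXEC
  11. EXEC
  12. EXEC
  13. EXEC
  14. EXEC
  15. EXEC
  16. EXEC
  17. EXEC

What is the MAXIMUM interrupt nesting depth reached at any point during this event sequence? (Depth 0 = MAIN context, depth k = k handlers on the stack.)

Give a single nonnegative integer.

Event 1 (EXEC): [MAIN] PC=0: INC 4 -> ACC=4 [depth=0]
Event 2 (INT 0): INT 0 arrives: push (MAIN, PC=1), enter IRQ0 at PC=0 (depth now 1) [depth=1]
Event 3 (EXEC): [IRQ0] PC=0: DEC 3 -> ACC=1 [depth=1]
Event 4 (INT 0): INT 0 arrives: push (IRQ0, PC=1), enter IRQ0 at PC=0 (depth now 2) [depth=2]
Event 5 (EXEC): [IRQ0] PC=0: DEC 3 -> ACC=-2 [depth=2]
Event 6 (EXEC): [IRQ0] PC=1: INC 3 -> ACC=1 [depth=2]
Event 7 (EXEC): [IRQ0] PC=2: INC 1 -> ACC=2 [depth=2]
Event 8 (EXEC): [IRQ0] PC=3: IRET -> resume IRQ0 at PC=1 (depth now 1) [depth=1]
Event 9 (EXEC): [IRQ0] PC=1: INC 3 -> ACC=5 [depth=1]
Event 10 (EXEC): [IRQ0] PC=2: INC 1 -> ACC=6 [depth=1]
Event 11 (EXEC): [IRQ0] PC=3: IRET -> resume MAIN at PC=1 (depth now 0) [depth=0]
Event 12 (EXEC): [MAIN] PC=1: DEC 2 -> ACC=4 [depth=0]
Event 13 (EXEC): [MAIN] PC=2: DEC 4 -> ACC=0 [depth=0]
Event 14 (EXEC): [MAIN] PC=3: DEC 5 -> ACC=-5 [depth=0]
Event 15 (EXEC): [MAIN] PC=4: NOP [depth=0]
Event 16 (EXEC): [MAIN] PC=5: NOP [depth=0]
Event 17 (EXEC): [MAIN] PC=6: HALT [depth=0]
Max depth observed: 2

Answer: 2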